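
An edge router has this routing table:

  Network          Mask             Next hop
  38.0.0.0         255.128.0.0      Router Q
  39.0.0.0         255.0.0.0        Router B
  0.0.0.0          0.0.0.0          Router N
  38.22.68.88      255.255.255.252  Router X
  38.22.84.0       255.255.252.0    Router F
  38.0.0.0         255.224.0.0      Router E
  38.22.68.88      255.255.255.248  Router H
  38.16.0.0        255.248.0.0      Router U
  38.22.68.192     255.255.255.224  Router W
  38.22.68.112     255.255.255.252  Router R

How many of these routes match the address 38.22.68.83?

Prefixes containing 38.22.68.83:
  0.0.0.0/0 (default, matches everything)
  38.0.0.0/9 (38.0.0.0 - 38.127.255.255)
  38.0.0.0/11 (38.0.0.0 - 38.31.255.255)
  38.16.0.0/13 (38.16.0.0 - 38.23.255.255)
Total matching entries: 4.

4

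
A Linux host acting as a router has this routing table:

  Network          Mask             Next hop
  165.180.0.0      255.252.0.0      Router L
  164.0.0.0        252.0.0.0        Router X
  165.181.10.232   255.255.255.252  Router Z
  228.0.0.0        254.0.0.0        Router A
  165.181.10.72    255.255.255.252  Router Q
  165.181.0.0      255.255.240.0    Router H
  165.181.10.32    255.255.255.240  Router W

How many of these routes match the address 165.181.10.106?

Prefixes containing 165.181.10.106:
  164.0.0.0/6 (164.0.0.0 - 167.255.255.255)
  165.180.0.0/14 (165.180.0.0 - 165.183.255.255)
  165.181.0.0/20 (165.181.0.0 - 165.181.15.255)
Total matching entries: 3.

3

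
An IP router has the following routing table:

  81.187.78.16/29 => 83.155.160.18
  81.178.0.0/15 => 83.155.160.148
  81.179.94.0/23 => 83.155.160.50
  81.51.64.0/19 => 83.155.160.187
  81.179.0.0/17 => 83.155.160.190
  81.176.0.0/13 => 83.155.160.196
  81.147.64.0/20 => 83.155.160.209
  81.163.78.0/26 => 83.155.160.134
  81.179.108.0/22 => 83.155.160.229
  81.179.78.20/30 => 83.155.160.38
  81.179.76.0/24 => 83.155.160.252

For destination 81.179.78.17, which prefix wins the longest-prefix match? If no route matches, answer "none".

Entries matching 81.179.78.17:
  81.176.0.0/13 (81.176.0.0 - 81.183.255.255)
  81.178.0.0/15 (81.178.0.0 - 81.179.255.255)
  81.179.0.0/17 (81.179.0.0 - 81.179.127.255)
Most specific is 81.179.0.0/17.

81.179.0.0/17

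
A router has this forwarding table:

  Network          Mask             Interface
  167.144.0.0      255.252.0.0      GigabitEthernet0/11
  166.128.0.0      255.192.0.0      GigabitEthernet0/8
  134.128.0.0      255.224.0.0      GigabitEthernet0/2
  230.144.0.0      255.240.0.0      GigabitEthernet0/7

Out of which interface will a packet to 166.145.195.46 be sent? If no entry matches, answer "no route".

GigabitEthernet0/8

Routes whose prefix contains 166.145.195.46:
  166.128.0.0/10 (166.128.0.0 - 166.191.255.255) -> GigabitEthernet0/8
More-specific entries that do NOT match:
  167.144.0.0/14 (167.144.0.0 - 167.147.255.255) does not contain 166.145.195.46
  230.144.0.0/12 (230.144.0.0 - 230.159.255.255) does not contain 166.145.195.46
  134.128.0.0/11 (134.128.0.0 - 134.159.255.255) does not contain 166.145.195.46
Longest matching prefix is /10 -> interface GigabitEthernet0/8.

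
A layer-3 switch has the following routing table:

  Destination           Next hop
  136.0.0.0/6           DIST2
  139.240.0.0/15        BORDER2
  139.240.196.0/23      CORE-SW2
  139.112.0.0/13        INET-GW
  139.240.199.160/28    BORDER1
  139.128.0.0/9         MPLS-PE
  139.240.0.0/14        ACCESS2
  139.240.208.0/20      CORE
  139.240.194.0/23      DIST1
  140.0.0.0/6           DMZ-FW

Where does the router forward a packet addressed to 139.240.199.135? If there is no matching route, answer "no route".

Routes whose prefix contains 139.240.199.135:
  136.0.0.0/6 (136.0.0.0 - 139.255.255.255) -> DIST2
  139.128.0.0/9 (139.128.0.0 - 139.255.255.255) -> MPLS-PE
  139.240.0.0/14 (139.240.0.0 - 139.243.255.255) -> ACCESS2
  139.240.0.0/15 (139.240.0.0 - 139.241.255.255) -> BORDER2
More-specific entries that do NOT match:
  139.240.199.160/28 (139.240.199.160 - 139.240.199.175) does not contain 139.240.199.135
  139.240.196.0/23 (139.240.196.0 - 139.240.197.255) does not contain 139.240.199.135
  139.240.194.0/23 (139.240.194.0 - 139.240.195.255) does not contain 139.240.199.135
  139.240.208.0/20 (139.240.208.0 - 139.240.223.255) does not contain 139.240.199.135
Longest matching prefix is /15 -> next hop BORDER2.

BORDER2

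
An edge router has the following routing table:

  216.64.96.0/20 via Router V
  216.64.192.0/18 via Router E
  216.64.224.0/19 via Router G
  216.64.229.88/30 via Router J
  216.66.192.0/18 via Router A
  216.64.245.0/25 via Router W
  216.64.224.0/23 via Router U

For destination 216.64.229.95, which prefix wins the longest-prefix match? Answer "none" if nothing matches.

216.64.224.0/19

Entries matching 216.64.229.95:
  216.64.192.0/18 (216.64.192.0 - 216.64.255.255)
  216.64.224.0/19 (216.64.224.0 - 216.64.255.255)
Most specific is 216.64.224.0/19.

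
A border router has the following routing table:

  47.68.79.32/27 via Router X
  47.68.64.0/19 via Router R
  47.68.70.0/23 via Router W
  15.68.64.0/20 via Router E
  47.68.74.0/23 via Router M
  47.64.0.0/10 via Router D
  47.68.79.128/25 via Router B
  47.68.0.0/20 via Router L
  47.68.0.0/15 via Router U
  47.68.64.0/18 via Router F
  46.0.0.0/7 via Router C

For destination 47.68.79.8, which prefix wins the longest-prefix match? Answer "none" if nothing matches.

47.68.64.0/19

Entries matching 47.68.79.8:
  46.0.0.0/7 (46.0.0.0 - 47.255.255.255)
  47.64.0.0/10 (47.64.0.0 - 47.127.255.255)
  47.68.0.0/15 (47.68.0.0 - 47.69.255.255)
  47.68.64.0/18 (47.68.64.0 - 47.68.127.255)
  47.68.64.0/19 (47.68.64.0 - 47.68.95.255)
Most specific is 47.68.64.0/19.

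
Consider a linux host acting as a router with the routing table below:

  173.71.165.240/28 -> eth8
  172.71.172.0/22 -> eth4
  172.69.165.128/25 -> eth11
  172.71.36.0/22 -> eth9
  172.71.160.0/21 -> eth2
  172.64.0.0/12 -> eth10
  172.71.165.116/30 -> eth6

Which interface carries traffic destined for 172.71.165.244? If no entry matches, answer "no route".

Routes whose prefix contains 172.71.165.244:
  172.64.0.0/12 (172.64.0.0 - 172.79.255.255) -> eth10
  172.71.160.0/21 (172.71.160.0 - 172.71.167.255) -> eth2
More-specific entries that do NOT match:
  172.71.165.116/30 (172.71.165.116 - 172.71.165.119) does not contain 172.71.165.244
  173.71.165.240/28 (173.71.165.240 - 173.71.165.255) does not contain 172.71.165.244
  172.69.165.128/25 (172.69.165.128 - 172.69.165.255) does not contain 172.71.165.244
  172.71.172.0/22 (172.71.172.0 - 172.71.175.255) does not contain 172.71.165.244
  172.71.36.0/22 (172.71.36.0 - 172.71.39.255) does not contain 172.71.165.244
Longest matching prefix is /21 -> interface eth2.

eth2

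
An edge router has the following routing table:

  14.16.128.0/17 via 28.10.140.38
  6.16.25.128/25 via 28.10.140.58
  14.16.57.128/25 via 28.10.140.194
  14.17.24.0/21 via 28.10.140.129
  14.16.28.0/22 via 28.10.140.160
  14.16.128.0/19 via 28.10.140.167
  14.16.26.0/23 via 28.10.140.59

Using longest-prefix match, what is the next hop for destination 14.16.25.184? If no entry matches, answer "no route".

no route

No entry's prefix contains 14.16.25.184; there is no default route.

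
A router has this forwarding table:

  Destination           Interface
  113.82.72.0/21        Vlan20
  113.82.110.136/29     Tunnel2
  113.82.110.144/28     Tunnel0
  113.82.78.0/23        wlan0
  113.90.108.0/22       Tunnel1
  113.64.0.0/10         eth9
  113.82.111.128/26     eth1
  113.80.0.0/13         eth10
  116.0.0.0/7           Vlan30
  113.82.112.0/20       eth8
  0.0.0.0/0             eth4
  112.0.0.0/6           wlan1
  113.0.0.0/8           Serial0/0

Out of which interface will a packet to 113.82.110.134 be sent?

eth10

Routes whose prefix contains 113.82.110.134:
  0.0.0.0/0 (default, matches everything) -> eth4
  112.0.0.0/6 (112.0.0.0 - 115.255.255.255) -> wlan1
  113.0.0.0/8 (113.0.0.0 - 113.255.255.255) -> Serial0/0
  113.64.0.0/10 (113.64.0.0 - 113.127.255.255) -> eth9
  113.80.0.0/13 (113.80.0.0 - 113.87.255.255) -> eth10
More-specific entries that do NOT match:
  113.82.110.136/29 (113.82.110.136 - 113.82.110.143) does not contain 113.82.110.134
  113.82.110.144/28 (113.82.110.144 - 113.82.110.159) does not contain 113.82.110.134
  113.82.111.128/26 (113.82.111.128 - 113.82.111.191) does not contain 113.82.110.134
  113.82.78.0/23 (113.82.78.0 - 113.82.79.255) does not contain 113.82.110.134
  113.90.108.0/22 (113.90.108.0 - 113.90.111.255) does not contain 113.82.110.134
  113.82.72.0/21 (113.82.72.0 - 113.82.79.255) does not contain 113.82.110.134
  113.82.112.0/20 (113.82.112.0 - 113.82.127.255) does not contain 113.82.110.134
Longest matching prefix is /13 -> interface eth10.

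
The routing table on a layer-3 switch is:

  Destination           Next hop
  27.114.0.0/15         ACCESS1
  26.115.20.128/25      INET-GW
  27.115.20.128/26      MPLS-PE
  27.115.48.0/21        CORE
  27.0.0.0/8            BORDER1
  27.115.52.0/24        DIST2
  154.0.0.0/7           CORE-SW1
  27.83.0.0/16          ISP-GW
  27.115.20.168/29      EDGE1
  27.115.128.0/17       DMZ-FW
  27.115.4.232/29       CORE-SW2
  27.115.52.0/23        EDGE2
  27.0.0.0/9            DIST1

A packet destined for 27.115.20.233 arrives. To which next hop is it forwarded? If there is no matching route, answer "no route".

Routes whose prefix contains 27.115.20.233:
  27.0.0.0/8 (27.0.0.0 - 27.255.255.255) -> BORDER1
  27.0.0.0/9 (27.0.0.0 - 27.127.255.255) -> DIST1
  27.114.0.0/15 (27.114.0.0 - 27.115.255.255) -> ACCESS1
More-specific entries that do NOT match:
  27.115.20.168/29 (27.115.20.168 - 27.115.20.175) does not contain 27.115.20.233
  27.115.4.232/29 (27.115.4.232 - 27.115.4.239) does not contain 27.115.20.233
  27.115.20.128/26 (27.115.20.128 - 27.115.20.191) does not contain 27.115.20.233
  26.115.20.128/25 (26.115.20.128 - 26.115.20.255) does not contain 27.115.20.233
  27.115.52.0/24 (27.115.52.0 - 27.115.52.255) does not contain 27.115.20.233
  27.115.52.0/23 (27.115.52.0 - 27.115.53.255) does not contain 27.115.20.233
  27.115.48.0/21 (27.115.48.0 - 27.115.55.255) does not contain 27.115.20.233
  27.115.128.0/17 (27.115.128.0 - 27.115.255.255) does not contain 27.115.20.233
  27.83.0.0/16 (27.83.0.0 - 27.83.255.255) does not contain 27.115.20.233
Longest matching prefix is /15 -> next hop ACCESS1.

ACCESS1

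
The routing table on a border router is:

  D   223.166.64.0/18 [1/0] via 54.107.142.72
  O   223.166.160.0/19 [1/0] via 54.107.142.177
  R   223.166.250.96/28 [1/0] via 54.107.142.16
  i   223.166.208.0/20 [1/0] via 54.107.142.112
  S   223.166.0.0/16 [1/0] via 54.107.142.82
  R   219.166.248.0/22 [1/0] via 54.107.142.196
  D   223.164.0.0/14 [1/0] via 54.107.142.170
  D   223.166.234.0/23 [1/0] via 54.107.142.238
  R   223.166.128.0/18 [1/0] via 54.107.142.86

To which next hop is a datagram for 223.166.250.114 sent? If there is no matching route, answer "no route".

Routes whose prefix contains 223.166.250.114:
  223.164.0.0/14 (223.164.0.0 - 223.167.255.255) -> 54.107.142.170
  223.166.0.0/16 (223.166.0.0 - 223.166.255.255) -> 54.107.142.82
More-specific entries that do NOT match:
  223.166.250.96/28 (223.166.250.96 - 223.166.250.111) does not contain 223.166.250.114
  223.166.234.0/23 (223.166.234.0 - 223.166.235.255) does not contain 223.166.250.114
  219.166.248.0/22 (219.166.248.0 - 219.166.251.255) does not contain 223.166.250.114
  223.166.208.0/20 (223.166.208.0 - 223.166.223.255) does not contain 223.166.250.114
  223.166.160.0/19 (223.166.160.0 - 223.166.191.255) does not contain 223.166.250.114
  223.166.64.0/18 (223.166.64.0 - 223.166.127.255) does not contain 223.166.250.114
  223.166.128.0/18 (223.166.128.0 - 223.166.191.255) does not contain 223.166.250.114
Longest matching prefix is /16 -> next hop 54.107.142.82.

54.107.142.82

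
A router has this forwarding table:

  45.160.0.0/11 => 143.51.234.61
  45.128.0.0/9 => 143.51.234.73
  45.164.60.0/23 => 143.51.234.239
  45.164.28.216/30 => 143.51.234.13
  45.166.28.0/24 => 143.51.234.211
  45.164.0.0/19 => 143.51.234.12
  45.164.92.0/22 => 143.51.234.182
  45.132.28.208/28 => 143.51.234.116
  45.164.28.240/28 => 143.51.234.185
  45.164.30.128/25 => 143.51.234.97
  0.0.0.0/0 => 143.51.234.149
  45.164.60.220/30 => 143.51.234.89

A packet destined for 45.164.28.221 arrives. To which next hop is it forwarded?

Routes whose prefix contains 45.164.28.221:
  0.0.0.0/0 (default, matches everything) -> 143.51.234.149
  45.128.0.0/9 (45.128.0.0 - 45.255.255.255) -> 143.51.234.73
  45.160.0.0/11 (45.160.0.0 - 45.191.255.255) -> 143.51.234.61
  45.164.0.0/19 (45.164.0.0 - 45.164.31.255) -> 143.51.234.12
More-specific entries that do NOT match:
  45.164.28.216/30 (45.164.28.216 - 45.164.28.219) does not contain 45.164.28.221
  45.164.60.220/30 (45.164.60.220 - 45.164.60.223) does not contain 45.164.28.221
  45.132.28.208/28 (45.132.28.208 - 45.132.28.223) does not contain 45.164.28.221
  45.164.28.240/28 (45.164.28.240 - 45.164.28.255) does not contain 45.164.28.221
  45.164.30.128/25 (45.164.30.128 - 45.164.30.255) does not contain 45.164.28.221
  45.166.28.0/24 (45.166.28.0 - 45.166.28.255) does not contain 45.164.28.221
  45.164.60.0/23 (45.164.60.0 - 45.164.61.255) does not contain 45.164.28.221
  45.164.92.0/22 (45.164.92.0 - 45.164.95.255) does not contain 45.164.28.221
Longest matching prefix is /19 -> next hop 143.51.234.12.

143.51.234.12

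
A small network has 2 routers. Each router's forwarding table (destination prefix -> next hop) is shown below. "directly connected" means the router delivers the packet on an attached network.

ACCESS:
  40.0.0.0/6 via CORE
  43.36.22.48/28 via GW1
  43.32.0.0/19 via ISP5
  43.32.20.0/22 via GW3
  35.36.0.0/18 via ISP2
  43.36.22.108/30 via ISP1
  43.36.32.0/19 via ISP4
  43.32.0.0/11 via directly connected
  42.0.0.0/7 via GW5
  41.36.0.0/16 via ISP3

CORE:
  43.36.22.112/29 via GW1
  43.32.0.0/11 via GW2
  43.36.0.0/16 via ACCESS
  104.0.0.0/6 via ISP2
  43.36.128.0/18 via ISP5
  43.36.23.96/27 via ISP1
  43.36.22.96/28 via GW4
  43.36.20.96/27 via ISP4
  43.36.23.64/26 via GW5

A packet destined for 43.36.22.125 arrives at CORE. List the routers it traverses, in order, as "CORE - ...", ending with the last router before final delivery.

At CORE: longest match for 43.36.22.125 is 43.36.0.0/16 -> ACCESS
At ACCESS: longest match for 43.36.22.125 is 43.32.0.0/11 -> directly connected

CORE - ACCESS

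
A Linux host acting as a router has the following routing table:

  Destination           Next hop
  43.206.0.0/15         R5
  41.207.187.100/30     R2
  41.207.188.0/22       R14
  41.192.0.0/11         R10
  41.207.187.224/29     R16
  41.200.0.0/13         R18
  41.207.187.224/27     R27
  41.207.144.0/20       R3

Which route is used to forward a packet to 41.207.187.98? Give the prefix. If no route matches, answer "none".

41.200.0.0/13

Entries matching 41.207.187.98:
  41.192.0.0/11 (41.192.0.0 - 41.223.255.255)
  41.200.0.0/13 (41.200.0.0 - 41.207.255.255)
Most specific is 41.200.0.0/13.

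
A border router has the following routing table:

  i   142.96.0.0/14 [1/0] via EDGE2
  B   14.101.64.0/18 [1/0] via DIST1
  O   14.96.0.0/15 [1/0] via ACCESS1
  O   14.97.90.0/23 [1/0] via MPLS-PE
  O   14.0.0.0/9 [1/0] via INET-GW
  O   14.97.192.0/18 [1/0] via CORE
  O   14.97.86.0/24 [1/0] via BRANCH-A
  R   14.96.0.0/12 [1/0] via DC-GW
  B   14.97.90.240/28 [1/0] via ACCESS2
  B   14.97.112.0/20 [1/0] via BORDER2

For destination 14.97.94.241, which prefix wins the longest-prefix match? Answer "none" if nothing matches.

Entries matching 14.97.94.241:
  14.0.0.0/9 (14.0.0.0 - 14.127.255.255)
  14.96.0.0/12 (14.96.0.0 - 14.111.255.255)
  14.96.0.0/15 (14.96.0.0 - 14.97.255.255)
Most specific is 14.96.0.0/15.

14.96.0.0/15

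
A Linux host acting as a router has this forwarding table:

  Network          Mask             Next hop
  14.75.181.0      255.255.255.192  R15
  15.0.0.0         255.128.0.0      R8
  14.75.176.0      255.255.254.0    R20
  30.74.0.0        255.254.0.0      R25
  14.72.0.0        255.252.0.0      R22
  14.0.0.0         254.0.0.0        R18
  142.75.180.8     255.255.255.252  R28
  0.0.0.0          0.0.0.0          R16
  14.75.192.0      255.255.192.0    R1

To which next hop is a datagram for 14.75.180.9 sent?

Routes whose prefix contains 14.75.180.9:
  0.0.0.0/0 (default, matches everything) -> R16
  14.0.0.0/7 (14.0.0.0 - 15.255.255.255) -> R18
  14.72.0.0/14 (14.72.0.0 - 14.75.255.255) -> R22
More-specific entries that do NOT match:
  142.75.180.8/30 (142.75.180.8 - 142.75.180.11) does not contain 14.75.180.9
  14.75.181.0/26 (14.75.181.0 - 14.75.181.63) does not contain 14.75.180.9
  14.75.176.0/23 (14.75.176.0 - 14.75.177.255) does not contain 14.75.180.9
  14.75.192.0/18 (14.75.192.0 - 14.75.255.255) does not contain 14.75.180.9
  30.74.0.0/15 (30.74.0.0 - 30.75.255.255) does not contain 14.75.180.9
Longest matching prefix is /14 -> next hop R22.

R22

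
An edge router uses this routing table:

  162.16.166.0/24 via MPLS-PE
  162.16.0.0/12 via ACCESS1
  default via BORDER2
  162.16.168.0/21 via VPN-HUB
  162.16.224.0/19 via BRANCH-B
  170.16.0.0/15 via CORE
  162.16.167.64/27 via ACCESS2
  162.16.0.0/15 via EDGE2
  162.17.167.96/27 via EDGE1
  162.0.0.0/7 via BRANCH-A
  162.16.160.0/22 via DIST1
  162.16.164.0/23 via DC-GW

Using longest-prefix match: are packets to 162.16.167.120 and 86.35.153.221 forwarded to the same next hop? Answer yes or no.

no

162.16.167.120: longest match 162.16.0.0/15 -> EDGE2
86.35.153.221: longest match 0.0.0.0/0 -> BORDER2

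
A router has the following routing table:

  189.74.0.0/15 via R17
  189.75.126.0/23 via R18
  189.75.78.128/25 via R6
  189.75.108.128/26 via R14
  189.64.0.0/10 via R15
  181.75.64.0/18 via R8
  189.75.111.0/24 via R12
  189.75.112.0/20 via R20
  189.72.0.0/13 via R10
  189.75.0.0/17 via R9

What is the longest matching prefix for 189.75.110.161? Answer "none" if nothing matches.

189.75.0.0/17

Entries matching 189.75.110.161:
  189.64.0.0/10 (189.64.0.0 - 189.127.255.255)
  189.72.0.0/13 (189.72.0.0 - 189.79.255.255)
  189.74.0.0/15 (189.74.0.0 - 189.75.255.255)
  189.75.0.0/17 (189.75.0.0 - 189.75.127.255)
Most specific is 189.75.0.0/17.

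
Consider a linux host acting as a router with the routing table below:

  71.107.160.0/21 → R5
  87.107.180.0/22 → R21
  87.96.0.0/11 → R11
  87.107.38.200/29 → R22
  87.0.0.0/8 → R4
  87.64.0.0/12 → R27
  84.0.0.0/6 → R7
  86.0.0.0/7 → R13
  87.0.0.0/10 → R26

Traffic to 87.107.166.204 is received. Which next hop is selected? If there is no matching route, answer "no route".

R11

Routes whose prefix contains 87.107.166.204:
  84.0.0.0/6 (84.0.0.0 - 87.255.255.255) -> R7
  86.0.0.0/7 (86.0.0.0 - 87.255.255.255) -> R13
  87.0.0.0/8 (87.0.0.0 - 87.255.255.255) -> R4
  87.96.0.0/11 (87.96.0.0 - 87.127.255.255) -> R11
More-specific entries that do NOT match:
  87.107.38.200/29 (87.107.38.200 - 87.107.38.207) does not contain 87.107.166.204
  87.107.180.0/22 (87.107.180.0 - 87.107.183.255) does not contain 87.107.166.204
  71.107.160.0/21 (71.107.160.0 - 71.107.167.255) does not contain 87.107.166.204
  87.64.0.0/12 (87.64.0.0 - 87.79.255.255) does not contain 87.107.166.204
Longest matching prefix is /11 -> next hop R11.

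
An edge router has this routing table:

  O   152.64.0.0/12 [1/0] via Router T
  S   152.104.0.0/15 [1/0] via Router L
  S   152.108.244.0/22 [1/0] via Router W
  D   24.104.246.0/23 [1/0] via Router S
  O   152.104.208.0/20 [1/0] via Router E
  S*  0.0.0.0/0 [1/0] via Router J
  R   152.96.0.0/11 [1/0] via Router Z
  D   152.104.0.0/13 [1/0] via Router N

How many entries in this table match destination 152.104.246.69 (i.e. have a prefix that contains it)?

4

Prefixes containing 152.104.246.69:
  0.0.0.0/0 (default, matches everything)
  152.96.0.0/11 (152.96.0.0 - 152.127.255.255)
  152.104.0.0/13 (152.104.0.0 - 152.111.255.255)
  152.104.0.0/15 (152.104.0.0 - 152.105.255.255)
Total matching entries: 4.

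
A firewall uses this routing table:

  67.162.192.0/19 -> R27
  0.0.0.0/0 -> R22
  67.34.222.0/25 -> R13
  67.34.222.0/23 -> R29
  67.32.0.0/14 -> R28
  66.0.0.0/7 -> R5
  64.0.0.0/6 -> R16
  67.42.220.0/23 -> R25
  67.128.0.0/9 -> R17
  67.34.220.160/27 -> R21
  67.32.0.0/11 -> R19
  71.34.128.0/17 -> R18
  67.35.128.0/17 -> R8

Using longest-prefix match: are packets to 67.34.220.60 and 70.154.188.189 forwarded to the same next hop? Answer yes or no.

no

67.34.220.60: longest match 67.32.0.0/14 -> R28
70.154.188.189: longest match 0.0.0.0/0 -> R22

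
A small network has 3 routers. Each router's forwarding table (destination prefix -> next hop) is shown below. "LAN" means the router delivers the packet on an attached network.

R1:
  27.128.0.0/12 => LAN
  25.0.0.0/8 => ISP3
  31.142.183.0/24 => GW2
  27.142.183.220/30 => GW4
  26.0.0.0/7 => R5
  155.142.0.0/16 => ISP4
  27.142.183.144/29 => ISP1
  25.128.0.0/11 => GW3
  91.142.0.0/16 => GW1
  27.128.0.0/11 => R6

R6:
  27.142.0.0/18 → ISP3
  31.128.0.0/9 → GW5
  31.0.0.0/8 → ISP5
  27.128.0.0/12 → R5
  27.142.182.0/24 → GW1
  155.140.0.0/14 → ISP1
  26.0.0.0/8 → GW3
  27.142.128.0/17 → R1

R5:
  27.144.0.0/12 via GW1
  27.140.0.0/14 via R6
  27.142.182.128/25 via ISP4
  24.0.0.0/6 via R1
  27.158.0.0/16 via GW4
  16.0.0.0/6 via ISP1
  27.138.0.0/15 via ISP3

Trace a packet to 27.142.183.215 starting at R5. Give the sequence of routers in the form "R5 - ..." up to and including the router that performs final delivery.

At R5: longest match for 27.142.183.215 is 27.140.0.0/14 -> R6
At R6: longest match for 27.142.183.215 is 27.142.128.0/17 -> R1
At R1: longest match for 27.142.183.215 is 27.128.0.0/12 -> LAN

R5 - R6 - R1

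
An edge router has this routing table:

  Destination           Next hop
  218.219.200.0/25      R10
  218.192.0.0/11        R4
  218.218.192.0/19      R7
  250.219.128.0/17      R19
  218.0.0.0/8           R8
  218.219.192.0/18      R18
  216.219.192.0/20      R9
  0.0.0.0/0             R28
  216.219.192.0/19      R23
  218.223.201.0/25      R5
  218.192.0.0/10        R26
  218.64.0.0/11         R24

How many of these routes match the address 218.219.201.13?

Prefixes containing 218.219.201.13:
  0.0.0.0/0 (default, matches everything)
  218.0.0.0/8 (218.0.0.0 - 218.255.255.255)
  218.192.0.0/10 (218.192.0.0 - 218.255.255.255)
  218.192.0.0/11 (218.192.0.0 - 218.223.255.255)
  218.219.192.0/18 (218.219.192.0 - 218.219.255.255)
Total matching entries: 5.

5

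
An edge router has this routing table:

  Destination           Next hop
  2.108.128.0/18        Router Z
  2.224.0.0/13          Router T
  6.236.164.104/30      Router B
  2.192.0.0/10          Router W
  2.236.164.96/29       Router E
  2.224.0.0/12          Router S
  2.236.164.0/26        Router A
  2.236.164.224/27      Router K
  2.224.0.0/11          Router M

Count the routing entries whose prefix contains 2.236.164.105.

3

Prefixes containing 2.236.164.105:
  2.192.0.0/10 (2.192.0.0 - 2.255.255.255)
  2.224.0.0/11 (2.224.0.0 - 2.255.255.255)
  2.224.0.0/12 (2.224.0.0 - 2.239.255.255)
Total matching entries: 3.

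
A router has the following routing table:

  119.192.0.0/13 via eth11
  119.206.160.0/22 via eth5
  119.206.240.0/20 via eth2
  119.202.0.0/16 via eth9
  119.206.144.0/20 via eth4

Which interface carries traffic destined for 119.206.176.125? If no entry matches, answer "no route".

no route

No entry's prefix contains 119.206.176.125; there is no default route.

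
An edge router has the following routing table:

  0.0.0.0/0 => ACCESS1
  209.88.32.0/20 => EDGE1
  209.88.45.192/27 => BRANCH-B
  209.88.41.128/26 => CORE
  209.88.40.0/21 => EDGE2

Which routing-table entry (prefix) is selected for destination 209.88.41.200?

Entries matching 209.88.41.200:
  0.0.0.0/0 (default, matches everything)
  209.88.32.0/20 (209.88.32.0 - 209.88.47.255)
  209.88.40.0/21 (209.88.40.0 - 209.88.47.255)
Most specific is 209.88.40.0/21.

209.88.40.0/21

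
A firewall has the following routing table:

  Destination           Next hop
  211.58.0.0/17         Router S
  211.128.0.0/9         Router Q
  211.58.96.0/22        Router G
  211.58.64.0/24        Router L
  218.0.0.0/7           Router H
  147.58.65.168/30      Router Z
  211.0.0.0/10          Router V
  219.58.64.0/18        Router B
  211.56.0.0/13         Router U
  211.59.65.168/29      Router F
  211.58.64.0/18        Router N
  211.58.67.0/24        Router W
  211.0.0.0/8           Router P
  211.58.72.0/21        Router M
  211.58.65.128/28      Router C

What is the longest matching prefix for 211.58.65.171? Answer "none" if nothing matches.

Entries matching 211.58.65.171:
  211.0.0.0/8 (211.0.0.0 - 211.255.255.255)
  211.0.0.0/10 (211.0.0.0 - 211.63.255.255)
  211.56.0.0/13 (211.56.0.0 - 211.63.255.255)
  211.58.0.0/17 (211.58.0.0 - 211.58.127.255)
  211.58.64.0/18 (211.58.64.0 - 211.58.127.255)
Most specific is 211.58.64.0/18.

211.58.64.0/18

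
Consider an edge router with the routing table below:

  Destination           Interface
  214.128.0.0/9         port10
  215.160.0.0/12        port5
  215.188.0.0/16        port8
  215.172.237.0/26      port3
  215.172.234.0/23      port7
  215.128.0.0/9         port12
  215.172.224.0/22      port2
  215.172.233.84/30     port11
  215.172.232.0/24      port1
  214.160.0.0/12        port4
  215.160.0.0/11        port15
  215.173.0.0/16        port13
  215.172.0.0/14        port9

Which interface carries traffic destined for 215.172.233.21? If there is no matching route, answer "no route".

port9

Routes whose prefix contains 215.172.233.21:
  215.128.0.0/9 (215.128.0.0 - 215.255.255.255) -> port12
  215.160.0.0/11 (215.160.0.0 - 215.191.255.255) -> port15
  215.160.0.0/12 (215.160.0.0 - 215.175.255.255) -> port5
  215.172.0.0/14 (215.172.0.0 - 215.175.255.255) -> port9
More-specific entries that do NOT match:
  215.172.233.84/30 (215.172.233.84 - 215.172.233.87) does not contain 215.172.233.21
  215.172.237.0/26 (215.172.237.0 - 215.172.237.63) does not contain 215.172.233.21
  215.172.232.0/24 (215.172.232.0 - 215.172.232.255) does not contain 215.172.233.21
  215.172.234.0/23 (215.172.234.0 - 215.172.235.255) does not contain 215.172.233.21
  215.172.224.0/22 (215.172.224.0 - 215.172.227.255) does not contain 215.172.233.21
  215.188.0.0/16 (215.188.0.0 - 215.188.255.255) does not contain 215.172.233.21
  215.173.0.0/16 (215.173.0.0 - 215.173.255.255) does not contain 215.172.233.21
Longest matching prefix is /14 -> interface port9.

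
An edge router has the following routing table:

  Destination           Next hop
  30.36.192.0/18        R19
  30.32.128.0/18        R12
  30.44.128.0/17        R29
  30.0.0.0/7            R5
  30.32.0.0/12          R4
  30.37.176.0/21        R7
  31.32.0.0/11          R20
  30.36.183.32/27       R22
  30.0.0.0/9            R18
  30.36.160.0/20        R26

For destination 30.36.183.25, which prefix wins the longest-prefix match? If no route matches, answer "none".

30.32.0.0/12

Entries matching 30.36.183.25:
  30.0.0.0/7 (30.0.0.0 - 31.255.255.255)
  30.0.0.0/9 (30.0.0.0 - 30.127.255.255)
  30.32.0.0/12 (30.32.0.0 - 30.47.255.255)
Most specific is 30.32.0.0/12.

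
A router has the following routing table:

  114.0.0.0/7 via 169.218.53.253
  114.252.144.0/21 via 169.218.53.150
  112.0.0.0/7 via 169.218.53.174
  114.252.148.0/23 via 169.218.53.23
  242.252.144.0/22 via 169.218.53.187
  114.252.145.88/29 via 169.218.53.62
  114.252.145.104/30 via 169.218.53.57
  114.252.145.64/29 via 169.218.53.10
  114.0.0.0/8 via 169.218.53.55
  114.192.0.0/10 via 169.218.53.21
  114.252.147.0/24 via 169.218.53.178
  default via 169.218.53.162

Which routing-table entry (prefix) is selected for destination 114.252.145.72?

Entries matching 114.252.145.72:
  0.0.0.0/0 (default, matches everything)
  114.0.0.0/7 (114.0.0.0 - 115.255.255.255)
  114.0.0.0/8 (114.0.0.0 - 114.255.255.255)
  114.192.0.0/10 (114.192.0.0 - 114.255.255.255)
  114.252.144.0/21 (114.252.144.0 - 114.252.151.255)
Most specific is 114.252.144.0/21.

114.252.144.0/21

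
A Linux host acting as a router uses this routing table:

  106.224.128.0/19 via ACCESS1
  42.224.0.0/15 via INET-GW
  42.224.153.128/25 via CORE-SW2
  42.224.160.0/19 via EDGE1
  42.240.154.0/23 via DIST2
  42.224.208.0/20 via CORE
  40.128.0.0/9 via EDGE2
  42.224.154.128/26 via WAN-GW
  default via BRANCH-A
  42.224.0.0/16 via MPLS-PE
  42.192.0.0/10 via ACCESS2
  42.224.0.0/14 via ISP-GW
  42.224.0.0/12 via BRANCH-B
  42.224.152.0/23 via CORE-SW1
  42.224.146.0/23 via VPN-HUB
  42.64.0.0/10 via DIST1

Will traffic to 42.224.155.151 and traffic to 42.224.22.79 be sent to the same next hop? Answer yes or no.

42.224.155.151: longest match 42.224.0.0/16 -> MPLS-PE
42.224.22.79: longest match 42.224.0.0/16 -> MPLS-PE

yes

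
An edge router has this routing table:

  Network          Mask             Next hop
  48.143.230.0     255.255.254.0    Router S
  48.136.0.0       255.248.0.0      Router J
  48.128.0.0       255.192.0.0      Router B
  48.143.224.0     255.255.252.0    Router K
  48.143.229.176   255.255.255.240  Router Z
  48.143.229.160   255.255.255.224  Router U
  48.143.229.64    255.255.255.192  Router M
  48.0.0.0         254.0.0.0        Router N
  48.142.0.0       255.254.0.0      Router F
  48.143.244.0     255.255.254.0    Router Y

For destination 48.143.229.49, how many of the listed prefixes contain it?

4

Prefixes containing 48.143.229.49:
  48.0.0.0/7 (48.0.0.0 - 49.255.255.255)
  48.128.0.0/10 (48.128.0.0 - 48.191.255.255)
  48.136.0.0/13 (48.136.0.0 - 48.143.255.255)
  48.142.0.0/15 (48.142.0.0 - 48.143.255.255)
Total matching entries: 4.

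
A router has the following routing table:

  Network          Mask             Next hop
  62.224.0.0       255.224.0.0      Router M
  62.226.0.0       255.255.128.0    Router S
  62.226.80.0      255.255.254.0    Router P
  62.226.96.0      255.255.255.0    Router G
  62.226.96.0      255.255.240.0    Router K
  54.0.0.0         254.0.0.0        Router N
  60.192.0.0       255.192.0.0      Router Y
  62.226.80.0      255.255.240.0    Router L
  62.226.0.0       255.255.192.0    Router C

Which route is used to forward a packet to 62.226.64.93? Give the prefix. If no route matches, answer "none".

62.226.0.0/17

Entries matching 62.226.64.93:
  62.224.0.0/11 (62.224.0.0 - 62.255.255.255)
  62.226.0.0/17 (62.226.0.0 - 62.226.127.255)
Most specific is 62.226.0.0/17.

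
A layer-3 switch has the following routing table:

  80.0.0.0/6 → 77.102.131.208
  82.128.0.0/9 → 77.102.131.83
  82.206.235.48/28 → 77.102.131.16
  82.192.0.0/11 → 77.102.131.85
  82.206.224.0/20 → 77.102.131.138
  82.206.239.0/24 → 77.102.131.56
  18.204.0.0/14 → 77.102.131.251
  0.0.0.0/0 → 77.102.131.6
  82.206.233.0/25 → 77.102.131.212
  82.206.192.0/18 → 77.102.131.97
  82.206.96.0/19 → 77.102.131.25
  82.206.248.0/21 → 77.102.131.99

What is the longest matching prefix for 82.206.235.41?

82.206.224.0/20

Entries matching 82.206.235.41:
  0.0.0.0/0 (default, matches everything)
  80.0.0.0/6 (80.0.0.0 - 83.255.255.255)
  82.128.0.0/9 (82.128.0.0 - 82.255.255.255)
  82.192.0.0/11 (82.192.0.0 - 82.223.255.255)
  82.206.192.0/18 (82.206.192.0 - 82.206.255.255)
  82.206.224.0/20 (82.206.224.0 - 82.206.239.255)
Most specific is 82.206.224.0/20.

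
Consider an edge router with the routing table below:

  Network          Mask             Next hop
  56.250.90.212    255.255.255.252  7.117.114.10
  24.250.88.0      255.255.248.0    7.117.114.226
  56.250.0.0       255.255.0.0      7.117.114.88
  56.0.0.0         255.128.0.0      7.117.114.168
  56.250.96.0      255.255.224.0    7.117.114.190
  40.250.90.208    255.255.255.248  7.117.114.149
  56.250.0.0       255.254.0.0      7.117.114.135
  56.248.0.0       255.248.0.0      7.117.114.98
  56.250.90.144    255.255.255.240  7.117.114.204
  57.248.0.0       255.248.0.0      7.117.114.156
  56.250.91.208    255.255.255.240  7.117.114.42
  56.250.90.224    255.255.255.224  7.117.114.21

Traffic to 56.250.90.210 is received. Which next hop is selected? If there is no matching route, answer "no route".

Routes whose prefix contains 56.250.90.210:
  56.248.0.0/13 (56.248.0.0 - 56.255.255.255) -> 7.117.114.98
  56.250.0.0/15 (56.250.0.0 - 56.251.255.255) -> 7.117.114.135
  56.250.0.0/16 (56.250.0.0 - 56.250.255.255) -> 7.117.114.88
More-specific entries that do NOT match:
  56.250.90.212/30 (56.250.90.212 - 56.250.90.215) does not contain 56.250.90.210
  40.250.90.208/29 (40.250.90.208 - 40.250.90.215) does not contain 56.250.90.210
  56.250.90.144/28 (56.250.90.144 - 56.250.90.159) does not contain 56.250.90.210
  56.250.91.208/28 (56.250.91.208 - 56.250.91.223) does not contain 56.250.90.210
  56.250.90.224/27 (56.250.90.224 - 56.250.90.255) does not contain 56.250.90.210
  24.250.88.0/21 (24.250.88.0 - 24.250.95.255) does not contain 56.250.90.210
  56.250.96.0/19 (56.250.96.0 - 56.250.127.255) does not contain 56.250.90.210
Longest matching prefix is /16 -> next hop 7.117.114.88.

7.117.114.88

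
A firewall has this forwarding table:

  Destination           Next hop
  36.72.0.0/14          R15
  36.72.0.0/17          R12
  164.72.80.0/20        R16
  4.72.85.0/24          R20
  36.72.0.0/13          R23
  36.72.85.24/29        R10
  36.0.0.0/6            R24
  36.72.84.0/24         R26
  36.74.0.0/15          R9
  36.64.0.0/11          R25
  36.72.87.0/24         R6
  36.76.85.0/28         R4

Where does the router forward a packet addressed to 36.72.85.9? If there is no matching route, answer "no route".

R12

Routes whose prefix contains 36.72.85.9:
  36.0.0.0/6 (36.0.0.0 - 39.255.255.255) -> R24
  36.64.0.0/11 (36.64.0.0 - 36.95.255.255) -> R25
  36.72.0.0/13 (36.72.0.0 - 36.79.255.255) -> R23
  36.72.0.0/14 (36.72.0.0 - 36.75.255.255) -> R15
  36.72.0.0/17 (36.72.0.0 - 36.72.127.255) -> R12
More-specific entries that do NOT match:
  36.72.85.24/29 (36.72.85.24 - 36.72.85.31) does not contain 36.72.85.9
  36.76.85.0/28 (36.76.85.0 - 36.76.85.15) does not contain 36.72.85.9
  4.72.85.0/24 (4.72.85.0 - 4.72.85.255) does not contain 36.72.85.9
  36.72.84.0/24 (36.72.84.0 - 36.72.84.255) does not contain 36.72.85.9
  36.72.87.0/24 (36.72.87.0 - 36.72.87.255) does not contain 36.72.85.9
  164.72.80.0/20 (164.72.80.0 - 164.72.95.255) does not contain 36.72.85.9
Longest matching prefix is /17 -> next hop R12.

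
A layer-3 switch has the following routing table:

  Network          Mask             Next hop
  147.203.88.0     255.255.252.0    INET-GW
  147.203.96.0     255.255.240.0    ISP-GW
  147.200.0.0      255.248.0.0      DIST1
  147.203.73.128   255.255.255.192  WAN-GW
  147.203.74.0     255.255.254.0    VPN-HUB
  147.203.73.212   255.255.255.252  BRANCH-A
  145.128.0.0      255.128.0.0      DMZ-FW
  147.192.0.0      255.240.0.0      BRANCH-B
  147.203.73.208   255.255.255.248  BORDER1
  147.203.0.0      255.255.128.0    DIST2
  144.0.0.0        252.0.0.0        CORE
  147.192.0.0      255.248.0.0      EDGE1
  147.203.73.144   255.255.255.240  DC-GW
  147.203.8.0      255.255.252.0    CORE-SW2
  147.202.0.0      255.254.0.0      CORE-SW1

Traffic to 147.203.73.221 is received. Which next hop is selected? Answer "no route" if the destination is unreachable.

Routes whose prefix contains 147.203.73.221:
  144.0.0.0/6 (144.0.0.0 - 147.255.255.255) -> CORE
  147.192.0.0/12 (147.192.0.0 - 147.207.255.255) -> BRANCH-B
  147.200.0.0/13 (147.200.0.0 - 147.207.255.255) -> DIST1
  147.202.0.0/15 (147.202.0.0 - 147.203.255.255) -> CORE-SW1
  147.203.0.0/17 (147.203.0.0 - 147.203.127.255) -> DIST2
More-specific entries that do NOT match:
  147.203.73.212/30 (147.203.73.212 - 147.203.73.215) does not contain 147.203.73.221
  147.203.73.208/29 (147.203.73.208 - 147.203.73.215) does not contain 147.203.73.221
  147.203.73.144/28 (147.203.73.144 - 147.203.73.159) does not contain 147.203.73.221
  147.203.73.128/26 (147.203.73.128 - 147.203.73.191) does not contain 147.203.73.221
  147.203.74.0/23 (147.203.74.0 - 147.203.75.255) does not contain 147.203.73.221
  147.203.88.0/22 (147.203.88.0 - 147.203.91.255) does not contain 147.203.73.221
  147.203.8.0/22 (147.203.8.0 - 147.203.11.255) does not contain 147.203.73.221
  147.203.96.0/20 (147.203.96.0 - 147.203.111.255) does not contain 147.203.73.221
Longest matching prefix is /17 -> next hop DIST2.

DIST2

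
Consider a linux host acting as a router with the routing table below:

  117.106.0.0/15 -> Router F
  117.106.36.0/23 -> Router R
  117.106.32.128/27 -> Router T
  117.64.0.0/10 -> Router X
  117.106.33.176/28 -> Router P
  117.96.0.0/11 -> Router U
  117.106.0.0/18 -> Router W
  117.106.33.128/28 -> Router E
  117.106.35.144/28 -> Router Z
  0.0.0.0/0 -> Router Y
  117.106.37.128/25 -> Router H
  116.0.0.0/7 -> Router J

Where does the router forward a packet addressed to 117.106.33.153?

Routes whose prefix contains 117.106.33.153:
  0.0.0.0/0 (default, matches everything) -> Router Y
  116.0.0.0/7 (116.0.0.0 - 117.255.255.255) -> Router J
  117.64.0.0/10 (117.64.0.0 - 117.127.255.255) -> Router X
  117.96.0.0/11 (117.96.0.0 - 117.127.255.255) -> Router U
  117.106.0.0/15 (117.106.0.0 - 117.107.255.255) -> Router F
  117.106.0.0/18 (117.106.0.0 - 117.106.63.255) -> Router W
More-specific entries that do NOT match:
  117.106.33.176/28 (117.106.33.176 - 117.106.33.191) does not contain 117.106.33.153
  117.106.33.128/28 (117.106.33.128 - 117.106.33.143) does not contain 117.106.33.153
  117.106.35.144/28 (117.106.35.144 - 117.106.35.159) does not contain 117.106.33.153
  117.106.32.128/27 (117.106.32.128 - 117.106.32.159) does not contain 117.106.33.153
  117.106.37.128/25 (117.106.37.128 - 117.106.37.255) does not contain 117.106.33.153
  117.106.36.0/23 (117.106.36.0 - 117.106.37.255) does not contain 117.106.33.153
Longest matching prefix is /18 -> next hop Router W.

Router W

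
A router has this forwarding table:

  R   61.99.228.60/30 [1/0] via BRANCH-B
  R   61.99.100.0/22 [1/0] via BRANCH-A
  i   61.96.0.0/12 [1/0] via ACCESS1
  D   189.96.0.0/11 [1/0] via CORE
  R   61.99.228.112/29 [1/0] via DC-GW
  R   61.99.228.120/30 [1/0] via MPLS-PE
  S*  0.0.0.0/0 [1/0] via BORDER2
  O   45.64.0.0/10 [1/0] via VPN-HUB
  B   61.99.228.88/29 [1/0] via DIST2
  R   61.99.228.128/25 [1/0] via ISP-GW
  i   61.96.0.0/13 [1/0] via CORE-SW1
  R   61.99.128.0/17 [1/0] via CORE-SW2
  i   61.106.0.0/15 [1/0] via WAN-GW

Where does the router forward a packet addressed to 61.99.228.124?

CORE-SW2

Routes whose prefix contains 61.99.228.124:
  0.0.0.0/0 (default, matches everything) -> BORDER2
  61.96.0.0/12 (61.96.0.0 - 61.111.255.255) -> ACCESS1
  61.96.0.0/13 (61.96.0.0 - 61.103.255.255) -> CORE-SW1
  61.99.128.0/17 (61.99.128.0 - 61.99.255.255) -> CORE-SW2
More-specific entries that do NOT match:
  61.99.228.60/30 (61.99.228.60 - 61.99.228.63) does not contain 61.99.228.124
  61.99.228.120/30 (61.99.228.120 - 61.99.228.123) does not contain 61.99.228.124
  61.99.228.112/29 (61.99.228.112 - 61.99.228.119) does not contain 61.99.228.124
  61.99.228.88/29 (61.99.228.88 - 61.99.228.95) does not contain 61.99.228.124
  61.99.228.128/25 (61.99.228.128 - 61.99.228.255) does not contain 61.99.228.124
  61.99.100.0/22 (61.99.100.0 - 61.99.103.255) does not contain 61.99.228.124
Longest matching prefix is /17 -> next hop CORE-SW2.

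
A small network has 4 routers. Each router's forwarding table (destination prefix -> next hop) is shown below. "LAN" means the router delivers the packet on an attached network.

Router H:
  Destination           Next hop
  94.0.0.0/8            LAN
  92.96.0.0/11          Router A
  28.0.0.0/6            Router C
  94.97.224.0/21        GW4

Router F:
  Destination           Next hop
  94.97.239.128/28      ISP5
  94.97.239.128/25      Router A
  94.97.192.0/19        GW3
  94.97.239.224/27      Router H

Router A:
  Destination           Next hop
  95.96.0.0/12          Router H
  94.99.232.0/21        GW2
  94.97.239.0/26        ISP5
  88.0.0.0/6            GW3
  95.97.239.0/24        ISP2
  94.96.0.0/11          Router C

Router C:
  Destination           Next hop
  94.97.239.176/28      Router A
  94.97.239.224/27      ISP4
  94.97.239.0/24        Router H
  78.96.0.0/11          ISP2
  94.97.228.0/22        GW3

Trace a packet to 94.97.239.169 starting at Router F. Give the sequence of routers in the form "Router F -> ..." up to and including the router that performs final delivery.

Router F -> Router A -> Router C -> Router H

At Router F: longest match for 94.97.239.169 is 94.97.239.128/25 -> Router A
At Router A: longest match for 94.97.239.169 is 94.96.0.0/11 -> Router C
At Router C: longest match for 94.97.239.169 is 94.97.239.0/24 -> Router H
At Router H: longest match for 94.97.239.169 is 94.0.0.0/8 -> LAN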